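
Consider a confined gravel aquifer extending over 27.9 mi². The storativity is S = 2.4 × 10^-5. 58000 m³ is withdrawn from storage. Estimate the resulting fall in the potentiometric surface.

A = 27.9 mi² = 7.226 × 10^7 m²
Δh = ΔV / (S × A) = 58000 m³ / (2.4 × 10^-5 × 7.226 × 10^7 m²) = 33.44 m

Δh ≈ 33.4 m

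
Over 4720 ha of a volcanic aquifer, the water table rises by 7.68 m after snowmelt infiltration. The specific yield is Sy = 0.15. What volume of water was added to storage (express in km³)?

A = 4720 ha = 4.72 × 10^7 m²
ΔV = Sy × A × Δh = 0.15 × 4.72 × 10^7 m² × 7.68 m = 5.437 × 10^7 m³
ΔV = 5.437 × 10^7 m³ = 0.05437 km³

ΔV ≈ 0.0544 km³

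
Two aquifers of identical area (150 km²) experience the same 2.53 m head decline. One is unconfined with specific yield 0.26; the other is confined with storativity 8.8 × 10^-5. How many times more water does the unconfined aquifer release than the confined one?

ΔV_u / ΔV_c ≈ 2950

A = 150 km² = 1.5 × 10^8 m²
Unconfined: ΔV_u = Sy × A × Δh = 0.26 × 1.5 × 10^8 × 2.53 = 9.867 × 10^7 m³
Confined: ΔV_c = S × A × Δh = 8.8 × 10^-5 × 1.5 × 10^8 × 2.53 = 33400 m³
Ratio = ΔV_u / ΔV_c = Sy / S = 0.26 / 8.8 × 10^-5 = 2955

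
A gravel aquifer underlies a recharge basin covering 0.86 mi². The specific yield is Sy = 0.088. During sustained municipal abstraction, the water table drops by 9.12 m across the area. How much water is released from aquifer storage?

A = 0.86 mi² = 2.227 × 10^6 m²
ΔV = Sy × A × Δh = 0.088 × 2.227 × 10^6 m² × 9.12 m = 1.788 × 10^6 m³

ΔV ≈ 1.79 × 10^6 m³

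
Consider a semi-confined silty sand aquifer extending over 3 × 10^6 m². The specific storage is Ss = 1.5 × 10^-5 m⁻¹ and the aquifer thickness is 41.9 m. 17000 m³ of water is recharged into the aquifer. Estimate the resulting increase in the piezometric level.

Δh ≈ 9.02 m

S = Ss × b = 1.5 × 10^-5 m⁻¹ × 41.9 m = 6.285 × 10^-4
Δh = ΔV / (S × A) = 17000 m³ / (6.285 × 10^-4 × 3 × 10^6 m²) = 9.016 m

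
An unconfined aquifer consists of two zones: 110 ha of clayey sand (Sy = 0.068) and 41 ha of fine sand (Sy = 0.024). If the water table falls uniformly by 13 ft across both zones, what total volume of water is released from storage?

A₁ = 110 ha = 1.1 × 10^6 m²; A₂ = 41 ha = 4.1 × 10^5 m²
Δh = 13 ft = 3.962 m
ΔV₁ = 0.068 × 1.1 × 10^6 × 3.962 = 2.964 × 10^5 m³
ΔV₂ = 0.024 × 4.1 × 10^5 × 3.962 = 38990 m³
ΔV = ΔV₁ + ΔV₂ = 3.354 × 10^5 m³

ΔV ≈ 3.35 × 10^5 m³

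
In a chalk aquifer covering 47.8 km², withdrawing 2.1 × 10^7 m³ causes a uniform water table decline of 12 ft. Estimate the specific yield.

A = 47.8 km² = 4.78 × 10^7 m²
Δh = 12 ft = 3.658 m
Sy = ΔV / (A × Δh) = 2.1 × 10^7 m³ / (4.78 × 10^7 m² × 3.658 m) = 0.1201

Sy ≈ 0.12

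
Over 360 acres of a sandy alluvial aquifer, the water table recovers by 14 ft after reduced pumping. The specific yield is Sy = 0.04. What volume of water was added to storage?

A = 360 acres = 1.457 × 10^6 m²
Δh = 14 ft = 4.267 m
ΔV = Sy × A × Δh = 0.04 × 1.457 × 10^6 m² × 4.267 m = 2.487 × 10^5 m³

ΔV ≈ 2.49 × 10^5 m³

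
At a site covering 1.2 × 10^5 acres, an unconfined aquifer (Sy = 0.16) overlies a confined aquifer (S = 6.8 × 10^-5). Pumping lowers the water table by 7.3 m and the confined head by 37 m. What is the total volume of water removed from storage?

ΔV ≈ 5.68 × 10^8 m³

A = 1.2 × 10^5 acres = 4.856 × 10^8 m²
Unconfined: ΔV_u = Sy × A × Δh_u = 0.16 × 4.856 × 10^8 × 7.3 = 5.672 × 10^8 m³
Confined: ΔV_c = S × A × Δh_c = 6.8 × 10^-5 × 4.856 × 10^8 × 37 = 1.222 × 10^6 m³
Total ΔV = 5.672 × 10^8 + 1.222 × 10^6 = 5.684 × 10^8 m³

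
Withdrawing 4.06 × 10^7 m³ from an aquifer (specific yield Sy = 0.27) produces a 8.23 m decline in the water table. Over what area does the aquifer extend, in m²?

A ≈ 1.83 × 10^7 m²

A = ΔV / (Sy × Δh) = 4.06 × 10^7 / (0.27 × 8.23) = 1.827 × 10^7 m²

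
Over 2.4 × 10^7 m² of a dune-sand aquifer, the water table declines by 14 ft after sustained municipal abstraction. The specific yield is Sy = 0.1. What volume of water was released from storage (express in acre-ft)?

Δh = 14 ft = 4.267 m
ΔV = Sy × A × Δh = 0.1 × 2.4 × 10^7 m² × 4.267 m = 1.024 × 10^7 m³
ΔV = 1.024 × 10^7 m³ = 8303 acre-ft

ΔV ≈ 8300 acre-ft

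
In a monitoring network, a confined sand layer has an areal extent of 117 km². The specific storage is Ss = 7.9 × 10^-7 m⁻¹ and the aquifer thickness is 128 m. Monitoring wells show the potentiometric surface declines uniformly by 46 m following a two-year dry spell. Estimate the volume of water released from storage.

S = Ss × b = 7.9 × 10^-7 m⁻¹ × 128 m = 1.011 × 10^-4
A = 117 km² = 1.17 × 10^8 m²
ΔV = S × A × Δh = 1.011 × 10^-4 × 1.17 × 10^8 m² × 46 m = 5.442 × 10^5 m³

ΔV ≈ 5.44 × 10^5 m³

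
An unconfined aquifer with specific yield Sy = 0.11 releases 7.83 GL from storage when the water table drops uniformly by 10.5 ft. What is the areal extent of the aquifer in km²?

A ≈ 22.2 km²

Δh = 10.5 ft = 3.2 m
ΔV = 7.83 GL = 7.83 × 10^6 m³
A = ΔV / (Sy × Δh) = 7.83 × 10^6 / (0.11 × 3.2) = 2.224 × 10^7 m²
A = 2.224 × 10^7 m² = 22.24 km²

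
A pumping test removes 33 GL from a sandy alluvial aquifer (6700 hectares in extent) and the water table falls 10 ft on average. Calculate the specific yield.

Sy ≈ 0.16

A = 6700 hectares = 6.7 × 10^7 m²
Δh = 10 ft = 3.048 m
ΔV = 33 GL = 3.3 × 10^7 m³
Sy = ΔV / (A × Δh) = 3.3 × 10^7 m³ / (6.7 × 10^7 m² × 3.048 m) = 0.1616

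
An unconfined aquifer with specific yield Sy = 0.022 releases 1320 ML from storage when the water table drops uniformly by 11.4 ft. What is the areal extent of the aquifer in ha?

A ≈ 1730 ha

Δh = 11.4 ft = 3.475 m
ΔV = 1320 ML = 1.32 × 10^6 m³
A = ΔV / (Sy × Δh) = 1.32 × 10^6 / (0.022 × 3.475) = 1.727 × 10^7 m²
A = 1.727 × 10^7 m² = 1727 ha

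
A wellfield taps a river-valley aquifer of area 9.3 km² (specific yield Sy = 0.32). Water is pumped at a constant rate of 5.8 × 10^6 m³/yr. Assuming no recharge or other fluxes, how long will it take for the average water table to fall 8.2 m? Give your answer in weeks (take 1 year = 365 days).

A = 9.3 km² = 9.3 × 10^6 m²
ΔV = Sy × A × Δh = 0.32 × 9.3 × 10^6 × 8.2 = 2.44 × 10^7 m³
Q = 5.8 × 10^6 m³/yr = 15890 m³/d
t = ΔV / Q = 2.44 × 10^7 m³ / 15890 m³/d = 1536 d
t = 1536 d ≈ 219.4 weeks

t ≈ 219 weeks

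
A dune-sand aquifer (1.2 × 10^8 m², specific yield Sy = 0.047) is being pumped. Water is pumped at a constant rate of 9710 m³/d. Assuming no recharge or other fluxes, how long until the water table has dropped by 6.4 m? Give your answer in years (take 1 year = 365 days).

ΔV = Sy × A × Δh = 0.047 × 1.2 × 10^8 × 6.4 = 3.61 × 10^7 m³
t = ΔV / Q = 3.61 × 10^7 m³ / 9710 m³/d = 3717 d
t = 3717 d ≈ 10.18 years

t ≈ 10.2 years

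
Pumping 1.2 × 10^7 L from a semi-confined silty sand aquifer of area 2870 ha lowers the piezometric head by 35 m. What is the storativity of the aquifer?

A = 2870 ha = 2.87 × 10^7 m²
ΔV = 1.2 × 10^7 L = 12000 m³
S = ΔV / (A × Δh) = 12000 m³ / (2.87 × 10^7 m² × 35 m) = 1.195 × 10^-5

S ≈ 1.2 × 10^-5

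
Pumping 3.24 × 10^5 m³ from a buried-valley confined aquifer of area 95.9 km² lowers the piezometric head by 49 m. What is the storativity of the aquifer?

S ≈ 6.9 × 10^-5

A = 95.9 km² = 9.59 × 10^7 m²
S = ΔV / (A × Δh) = 3.24 × 10^5 m³ / (9.59 × 10^7 m² × 49 m) = 6.895 × 10^-5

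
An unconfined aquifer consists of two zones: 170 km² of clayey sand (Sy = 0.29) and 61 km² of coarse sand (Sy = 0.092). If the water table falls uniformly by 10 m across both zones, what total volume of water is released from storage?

A₁ = 170 km² = 1.7 × 10^8 m²; A₂ = 61 km² = 6.1 × 10^7 m²
ΔV₁ = 0.29 × 1.7 × 10^8 × 10 = 4.93 × 10^8 m³
ΔV₂ = 0.092 × 6.1 × 10^7 × 10 = 5.612 × 10^7 m³
ΔV = ΔV₁ + ΔV₂ = 5.491 × 10^8 m³

ΔV ≈ 5.49 × 10^8 m³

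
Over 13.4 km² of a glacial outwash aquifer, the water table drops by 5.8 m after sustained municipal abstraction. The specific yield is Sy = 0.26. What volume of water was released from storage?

A = 13.4 km² = 1.34 × 10^7 m²
ΔV = Sy × A × Δh = 0.26 × 1.34 × 10^7 m² × 5.8 m = 2.021 × 10^7 m³

ΔV ≈ 2.02 × 10^7 m³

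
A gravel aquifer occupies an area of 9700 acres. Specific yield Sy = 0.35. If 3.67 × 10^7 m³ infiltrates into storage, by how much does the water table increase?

Δh ≈ 2.67 m

A = 9700 acres = 3.925 × 10^7 m²
Δh = ΔV / (Sy × A) = 3.67 × 10^7 m³ / (0.35 × 3.925 × 10^7 m²) = 2.671 m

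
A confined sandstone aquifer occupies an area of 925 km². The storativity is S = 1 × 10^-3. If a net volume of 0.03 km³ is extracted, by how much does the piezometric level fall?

A = 925 km² = 9.25 × 10^8 m²
ΔV = 0.03 km³ = 3 × 10^7 m³
Δh = ΔV / (S × A) = 3 × 10^7 m³ / (0.001 × 9.25 × 10^8 m²) = 32.43 m

Δh ≈ 32.4 m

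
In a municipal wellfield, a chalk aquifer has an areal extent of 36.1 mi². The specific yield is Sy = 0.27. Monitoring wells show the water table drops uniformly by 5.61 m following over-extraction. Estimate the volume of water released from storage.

A = 36.1 mi² = 9.35 × 10^7 m²
ΔV = Sy × A × Δh = 0.27 × 9.35 × 10^7 m² × 5.61 m = 1.416 × 10^8 m³

ΔV ≈ 1.42 × 10^8 m³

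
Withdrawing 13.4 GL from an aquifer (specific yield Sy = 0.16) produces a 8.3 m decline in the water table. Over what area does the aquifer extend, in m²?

A ≈ 1.01 × 10^7 m²

ΔV = 13.4 GL = 1.34 × 10^7 m³
A = ΔV / (Sy × Δh) = 1.34 × 10^7 / (0.16 × 8.3) = 1.009 × 10^7 m²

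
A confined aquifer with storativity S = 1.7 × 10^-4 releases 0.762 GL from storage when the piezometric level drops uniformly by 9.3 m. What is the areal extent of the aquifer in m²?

A ≈ 4.82 × 10^8 m²

ΔV = 0.762 GL = 7.62 × 10^5 m³
A = ΔV / (S × Δh) = 7.62 × 10^5 / (1.7 × 10^-4 × 9.3) = 4.82 × 10^8 m²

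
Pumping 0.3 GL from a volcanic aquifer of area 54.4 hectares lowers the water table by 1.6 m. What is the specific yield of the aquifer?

Sy ≈ 0.34

A = 54.4 hectares = 5.44 × 10^5 m²
ΔV = 0.3 GL = 3 × 10^5 m³
Sy = ΔV / (A × Δh) = 3 × 10^5 m³ / (5.44 × 10^5 m² × 1.6 m) = 0.3447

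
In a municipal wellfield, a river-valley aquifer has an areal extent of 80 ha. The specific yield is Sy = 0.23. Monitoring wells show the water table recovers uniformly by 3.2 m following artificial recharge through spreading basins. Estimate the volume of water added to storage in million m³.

ΔV ≈ 0.589 million m³

A = 80 ha = 8 × 10^5 m²
ΔV = Sy × A × Δh = 0.23 × 8 × 10^5 m² × 3.2 m = 5.888 × 10^5 m³
ΔV = 5.888 × 10^5 m³ = 0.5888 million m³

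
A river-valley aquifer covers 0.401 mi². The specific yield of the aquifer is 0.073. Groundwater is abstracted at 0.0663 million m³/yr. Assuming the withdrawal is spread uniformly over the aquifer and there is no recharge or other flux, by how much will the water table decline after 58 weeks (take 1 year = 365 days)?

A = 0.401 mi² = 1.039 × 10^6 m²
Q = 0.0663 million m³/yr = 181.6 m³/d
t = 58 weeks = 406 d
ΔV = Q × t = 181.6 m³/d × 406 d = 73750 m³
Δh = ΔV / (Sy × A) = 73750 / (0.073 × 1.039 × 10^6) = 0.9727 m

Δh ≈ 0.973 m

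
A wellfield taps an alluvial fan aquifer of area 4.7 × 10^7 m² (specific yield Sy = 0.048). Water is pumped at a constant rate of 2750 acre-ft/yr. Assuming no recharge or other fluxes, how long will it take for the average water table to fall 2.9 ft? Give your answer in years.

Δh = 2.9 ft = 0.8839 m
ΔV = Sy × A × Δh = 0.048 × 4.7 × 10^7 × 0.8839 = 1.994 × 10^6 m³
Q = 2750 acre-ft/yr = 9293 m³/d
t = ΔV / Q = 1.994 × 10^6 m³ / 9293 m³/d = 214.6 d
t = 214.6 d ≈ 0.5879 years

t ≈ 0.588 years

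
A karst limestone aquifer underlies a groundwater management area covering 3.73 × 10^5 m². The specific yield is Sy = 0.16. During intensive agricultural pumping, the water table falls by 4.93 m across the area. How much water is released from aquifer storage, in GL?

ΔV = Sy × A × Δh = 0.16 × 3.73 × 10^5 m² × 4.93 m = 2.942 × 10^5 m³
ΔV = 2.942 × 10^5 m³ = 0.2942 GL

ΔV ≈ 0.294 GL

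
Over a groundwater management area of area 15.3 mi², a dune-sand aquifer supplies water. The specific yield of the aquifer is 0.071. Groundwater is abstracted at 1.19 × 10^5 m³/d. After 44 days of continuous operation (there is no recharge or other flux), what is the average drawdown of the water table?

A = 15.3 mi² = 3.963 × 10^7 m²
ΔV = Q × t = 1.19 × 10^5 m³/d × 44 d = 5.236 × 10^6 m³
Δh = ΔV / (Sy × A) = 5.236 × 10^6 / (0.071 × 3.963 × 10^7) = 1.861 m

Δh ≈ 1.86 m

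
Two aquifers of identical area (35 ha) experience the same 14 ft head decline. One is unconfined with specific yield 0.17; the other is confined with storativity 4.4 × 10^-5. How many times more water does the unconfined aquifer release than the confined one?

ΔV_u / ΔV_c ≈ 3860

A = 35 ha = 3.5 × 10^5 m²
Δh = 14 ft = 4.267 m
Unconfined: ΔV_u = Sy × A × Δh = 0.17 × 3.5 × 10^5 × 4.267 = 2.539 × 10^5 m³
Confined: ΔV_c = S × A × Δh = 4.4 × 10^-5 × 3.5 × 10^5 × 4.267 = 65.71 m³
Ratio = ΔV_u / ΔV_c = Sy / S = 0.17 / 4.4 × 10^-5 = 3864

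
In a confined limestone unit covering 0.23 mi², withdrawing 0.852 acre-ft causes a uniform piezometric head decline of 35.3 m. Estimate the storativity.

S ≈ 5 × 10^-5

A = 0.23 mi² = 5.957 × 10^5 m²
ΔV = 0.852 acre-ft = 1051 m³
S = ΔV / (A × Δh) = 1051 m³ / (5.957 × 10^5 m² × 35.3 m) = 4.998 × 10^-5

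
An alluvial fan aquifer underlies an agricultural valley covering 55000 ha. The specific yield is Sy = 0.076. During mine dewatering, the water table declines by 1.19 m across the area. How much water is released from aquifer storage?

ΔV ≈ 4.97 × 10^7 m³

A = 55000 ha = 5.5 × 10^8 m²
ΔV = Sy × A × Δh = 0.076 × 5.5 × 10^8 m² × 1.19 m = 4.974 × 10^7 m³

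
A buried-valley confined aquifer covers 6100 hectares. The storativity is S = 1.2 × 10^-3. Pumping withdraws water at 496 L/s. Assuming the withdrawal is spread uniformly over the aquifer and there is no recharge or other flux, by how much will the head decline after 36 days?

Δh ≈ 21.1 m

A = 6100 hectares = 6.1 × 10^7 m²
Q = 496 L/s = 42850 m³/d
ΔV = Q × t = 42850 m³/d × 36 d = 1.543 × 10^6 m³
Δh = ΔV / (S × A) = 1.543 × 10^6 / (0.0012 × 6.1 × 10^7) = 21.08 m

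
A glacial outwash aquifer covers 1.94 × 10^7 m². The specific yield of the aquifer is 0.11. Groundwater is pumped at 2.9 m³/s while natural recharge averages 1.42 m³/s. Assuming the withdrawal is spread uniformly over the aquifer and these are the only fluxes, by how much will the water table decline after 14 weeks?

Net abstraction = 2.9 − 1.42 = 1.48 m³/s
Q_net = 1.48 m³/s = 1.279 × 10^5 m³/d
t = 14 weeks = 98 d
ΔV = Q × t = 1.279 × 10^5 m³/d × 98 d = 1.253 × 10^7 m³
Δh = ΔV / (Sy × A) = 1.253 × 10^7 / (0.11 × 1.94 × 10^7) = 5.872 m

Δh ≈ 5.87 m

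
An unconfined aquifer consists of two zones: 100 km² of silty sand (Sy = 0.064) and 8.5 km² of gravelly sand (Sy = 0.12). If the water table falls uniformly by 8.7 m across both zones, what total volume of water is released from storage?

ΔV ≈ 6.46 × 10^7 m³

A₁ = 100 km² = 1 × 10^8 m²; A₂ = 8.5 km² = 8.5 × 10^6 m²
ΔV₁ = 0.064 × 1 × 10^8 × 8.7 = 5.568 × 10^7 m³
ΔV₂ = 0.12 × 8.5 × 10^6 × 8.7 = 8.874 × 10^6 m³
ΔV = ΔV₁ + ΔV₂ = 6.455 × 10^7 m³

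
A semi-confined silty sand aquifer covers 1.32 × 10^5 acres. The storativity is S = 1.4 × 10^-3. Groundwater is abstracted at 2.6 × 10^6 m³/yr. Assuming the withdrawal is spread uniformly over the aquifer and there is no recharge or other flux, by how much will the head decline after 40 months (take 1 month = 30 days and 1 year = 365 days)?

A = 1.32 × 10^5 acres = 5.342 × 10^8 m²
Q = 2.6 × 10^6 m³/yr = 7123 m³/d
t = 40 months = 1200 d
ΔV = Q × t = 7123 m³/d × 1200 d = 8.548 × 10^6 m³
Δh = ΔV / (S × A) = 8.548 × 10^6 / (0.0014 × 5.342 × 10^8) = 11.43 m

Δh ≈ 11.4 m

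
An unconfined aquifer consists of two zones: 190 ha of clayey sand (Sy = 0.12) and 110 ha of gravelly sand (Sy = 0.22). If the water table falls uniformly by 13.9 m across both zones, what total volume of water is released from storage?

ΔV ≈ 6.53 × 10^6 m³

A₁ = 190 ha = 1.9 × 10^6 m²; A₂ = 110 ha = 1.1 × 10^6 m²
ΔV₁ = 0.12 × 1.9 × 10^6 × 13.9 = 3.169 × 10^6 m³
ΔV₂ = 0.22 × 1.1 × 10^6 × 13.9 = 3.364 × 10^6 m³
ΔV = ΔV₁ + ΔV₂ = 6.533 × 10^6 m³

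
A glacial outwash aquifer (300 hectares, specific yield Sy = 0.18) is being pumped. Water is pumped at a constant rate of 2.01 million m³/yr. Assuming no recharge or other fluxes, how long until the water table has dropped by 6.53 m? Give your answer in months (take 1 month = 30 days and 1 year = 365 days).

t ≈ 21.3 months

A = 300 hectares = 3 × 10^6 m²
ΔV = Sy × A × Δh = 0.18 × 3 × 10^6 × 6.53 = 3.526 × 10^6 m³
Q = 2.01 million m³/yr = 5507 m³/d
t = ΔV / Q = 3.526 × 10^6 m³ / 5507 m³/d = 640.3 d
t = 640.3 d ≈ 21.34 months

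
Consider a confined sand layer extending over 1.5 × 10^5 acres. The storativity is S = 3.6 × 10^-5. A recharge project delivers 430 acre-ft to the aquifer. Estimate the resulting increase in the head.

Δh ≈ 24.3 m

A = 1.5 × 10^5 acres = 6.07 × 10^8 m²
ΔV = 430 acre-ft = 5.304 × 10^5 m³
Δh = ΔV / (S × A) = 5.304 × 10^5 m³ / (3.6 × 10^-5 × 6.07 × 10^8 m²) = 24.27 m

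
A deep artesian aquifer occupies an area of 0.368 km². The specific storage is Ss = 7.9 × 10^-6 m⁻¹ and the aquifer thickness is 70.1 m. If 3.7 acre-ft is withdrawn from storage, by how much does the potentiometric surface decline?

Δh ≈ 22.4 m

S = Ss × b = 7.9 × 10^-6 m⁻¹ × 70.1 m = 5.538 × 10^-4
A = 0.368 km² = 3.68 × 10^5 m²
ΔV = 3.7 acre-ft = 4564 m³
Δh = ΔV / (S × A) = 4564 m³ / (5.538 × 10^-4 × 3.68 × 10^5 m²) = 22.39 m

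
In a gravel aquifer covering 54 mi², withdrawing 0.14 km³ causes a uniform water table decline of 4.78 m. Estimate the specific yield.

Sy ≈ 0.21

A = 54 mi² = 1.399 × 10^8 m²
ΔV = 0.14 km³ = 1.4 × 10^8 m³
Sy = ΔV / (A × Δh) = 1.4 × 10^8 m³ / (1.399 × 10^8 m² × 4.78 m) = 0.2094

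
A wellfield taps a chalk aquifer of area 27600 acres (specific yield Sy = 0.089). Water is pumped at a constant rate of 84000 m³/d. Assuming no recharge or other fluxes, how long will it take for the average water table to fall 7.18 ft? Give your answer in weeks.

A = 27600 acres = 1.117 × 10^8 m²
Δh = 7.18 ft = 2.188 m
ΔV = Sy × A × Δh = 0.089 × 1.117 × 10^8 × 2.188 = 2.175 × 10^7 m³
t = ΔV / Q = 2.175 × 10^7 m³ / 84000 m³/d = 259 d
t = 259 d ≈ 37 weeks

t ≈ 37 weeks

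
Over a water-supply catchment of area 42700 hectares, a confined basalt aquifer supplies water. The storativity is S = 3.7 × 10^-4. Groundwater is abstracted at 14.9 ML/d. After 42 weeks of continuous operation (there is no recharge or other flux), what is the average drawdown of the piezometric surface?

A = 42700 hectares = 4.27 × 10^8 m²
Q = 14.9 ML/d = 14900 m³/d
t = 42 weeks = 294 d
ΔV = Q × t = 14900 m³/d × 294 d = 4.381 × 10^6 m³
Δh = ΔV / (S × A) = 4.381 × 10^6 / (3.7 × 10^-4 × 4.27 × 10^8) = 27.73 m

Δh ≈ 27.7 m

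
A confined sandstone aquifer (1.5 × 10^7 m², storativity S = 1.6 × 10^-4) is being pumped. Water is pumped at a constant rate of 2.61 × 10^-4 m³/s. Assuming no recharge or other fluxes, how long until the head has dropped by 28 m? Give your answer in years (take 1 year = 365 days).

ΔV = S × A × Δh = 1.6 × 10^-4 × 1.5 × 10^7 × 28 = 67200 m³
Q = 2.61 × 10^-4 m³/s = 22.55 m³/d
t = ΔV / Q = 67200 m³ / 22.55 m³/d = 2980 d
t = 2980 d ≈ 8.164 years

t ≈ 8.16 years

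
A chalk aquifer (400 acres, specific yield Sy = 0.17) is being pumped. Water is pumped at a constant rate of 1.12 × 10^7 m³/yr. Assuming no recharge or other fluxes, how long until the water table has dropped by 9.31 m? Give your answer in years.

t ≈ 0.229 years

A = 400 acres = 1.619 × 10^6 m²
ΔV = Sy × A × Δh = 0.17 × 1.619 × 10^6 × 9.31 = 2.562 × 10^6 m³
Q = 1.12 × 10^7 m³/yr = 30680 m³/d
t = ΔV / Q = 2.562 × 10^6 m³ / 30680 m³/d = 83.49 d
t = 83.49 d ≈ 0.2287 years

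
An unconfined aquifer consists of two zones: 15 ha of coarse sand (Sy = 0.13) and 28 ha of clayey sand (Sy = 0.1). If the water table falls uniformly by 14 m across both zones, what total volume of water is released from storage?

A₁ = 15 ha = 1.5 × 10^5 m²; A₂ = 28 ha = 2.8 × 10^5 m²
ΔV₁ = 0.13 × 1.5 × 10^5 × 14 = 2.73 × 10^5 m³
ΔV₂ = 0.1 × 2.8 × 10^5 × 14 = 3.92 × 10^5 m³
ΔV = ΔV₁ + ΔV₂ = 6.65 × 10^5 m³

ΔV ≈ 6.65 × 10^5 m³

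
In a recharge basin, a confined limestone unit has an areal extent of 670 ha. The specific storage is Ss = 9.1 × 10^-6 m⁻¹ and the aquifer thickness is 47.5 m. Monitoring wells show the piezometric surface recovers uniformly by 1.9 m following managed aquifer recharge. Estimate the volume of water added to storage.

S = Ss × b = 9.1 × 10^-6 m⁻¹ × 47.5 m = 4.322 × 10^-4
A = 670 ha = 6.7 × 10^6 m²
ΔV = S × A × Δh = 4.322 × 10^-4 × 6.7 × 10^6 m² × 1.9 m = 5503 m³

ΔV ≈ 5500 m³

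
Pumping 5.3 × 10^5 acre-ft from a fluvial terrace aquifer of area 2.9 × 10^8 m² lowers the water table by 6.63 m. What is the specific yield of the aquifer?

ΔV = 5.3 × 10^5 acre-ft = 6.537 × 10^8 m³
Sy = ΔV / (A × Δh) = 6.537 × 10^8 m³ / (2.9 × 10^8 m² × 6.63 m) = 0.34

Sy ≈ 0.34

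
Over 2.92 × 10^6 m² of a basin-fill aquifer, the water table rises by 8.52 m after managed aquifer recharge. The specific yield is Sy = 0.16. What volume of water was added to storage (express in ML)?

ΔV ≈ 3980 ML

ΔV = Sy × A × Δh = 0.16 × 2.92 × 10^6 m² × 8.52 m = 3.981 × 10^6 m³
ΔV = 3.981 × 10^6 m³ = 3981 ML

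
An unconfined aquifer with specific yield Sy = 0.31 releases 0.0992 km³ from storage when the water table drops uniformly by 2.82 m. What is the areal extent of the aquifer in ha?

ΔV = 0.0992 km³ = 9.92 × 10^7 m³
A = ΔV / (Sy × Δh) = 9.92 × 10^7 / (0.31 × 2.82) = 1.135 × 10^8 m²
A = 1.135 × 10^8 m² = 11350 ha

A ≈ 11300 ha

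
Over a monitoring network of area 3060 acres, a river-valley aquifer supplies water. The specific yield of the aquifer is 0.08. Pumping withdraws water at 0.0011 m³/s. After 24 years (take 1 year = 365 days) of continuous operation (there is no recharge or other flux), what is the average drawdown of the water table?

Δh ≈ 0.84 m

A = 3060 acres = 1.238 × 10^7 m²
Q = 0.0011 m³/s = 95.04 m³/d
t = 24 years = 8760 d
ΔV = Q × t = 95.04 m³/d × 8760 d = 8.326 × 10^5 m³
Δh = ΔV / (Sy × A) = 8.326 × 10^5 / (0.08 × 1.238 × 10^7) = 0.8404 m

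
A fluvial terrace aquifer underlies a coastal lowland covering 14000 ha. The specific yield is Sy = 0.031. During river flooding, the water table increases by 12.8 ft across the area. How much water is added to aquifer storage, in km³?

A = 14000 ha = 1.4 × 10^8 m²
Δh = 12.8 ft = 3.901 m
ΔV = Sy × A × Δh = 0.031 × 1.4 × 10^8 m² × 3.901 m = 1.693 × 10^7 m³
ΔV = 1.693 × 10^7 m³ = 0.01693 km³

ΔV ≈ 0.0169 km³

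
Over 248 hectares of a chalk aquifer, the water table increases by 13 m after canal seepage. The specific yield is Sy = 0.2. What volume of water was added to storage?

ΔV ≈ 6.45 × 10^6 m³

A = 248 hectares = 2.48 × 10^6 m²
ΔV = Sy × A × Δh = 0.2 × 2.48 × 10^6 m² × 13 m = 6.448 × 10^6 m³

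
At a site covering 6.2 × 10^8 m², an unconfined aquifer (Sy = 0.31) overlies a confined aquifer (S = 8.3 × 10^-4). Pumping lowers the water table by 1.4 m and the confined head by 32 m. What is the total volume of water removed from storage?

Unconfined: ΔV_u = Sy × A × Δh_u = 0.31 × 6.2 × 10^8 × 1.4 = 2.691 × 10^8 m³
Confined: ΔV_c = S × A × Δh_c = 8.3 × 10^-4 × 6.2 × 10^8 × 32 = 1.647 × 10^7 m³
Total ΔV = 2.691 × 10^8 + 1.647 × 10^7 = 2.855 × 10^8 m³

ΔV ≈ 2.86 × 10^8 m³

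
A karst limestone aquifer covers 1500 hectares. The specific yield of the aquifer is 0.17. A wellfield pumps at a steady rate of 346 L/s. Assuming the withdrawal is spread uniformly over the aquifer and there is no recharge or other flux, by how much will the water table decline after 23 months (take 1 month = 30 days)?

A = 1500 hectares = 1.5 × 10^7 m²
Q = 346 L/s = 29890 m³/d
t = 23 months = 690 d
ΔV = Q × t = 29890 m³/d × 690 d = 2.063 × 10^7 m³
Δh = ΔV / (Sy × A) = 2.063 × 10^7 / (0.17 × 1.5 × 10^7) = 8.089 m

Δh ≈ 8.09 m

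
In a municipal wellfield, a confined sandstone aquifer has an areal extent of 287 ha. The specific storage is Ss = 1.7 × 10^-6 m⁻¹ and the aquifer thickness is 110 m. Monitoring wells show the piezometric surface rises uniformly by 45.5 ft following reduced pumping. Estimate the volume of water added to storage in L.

S = Ss × b = 1.7 × 10^-6 m⁻¹ × 110 m = 1.87 × 10^-4
A = 287 ha = 2.87 × 10^6 m²
Δh = 45.5 ft = 13.87 m
ΔV = S × A × Δh = 1.87 × 10^-4 × 2.87 × 10^6 m² × 13.87 m = 7443 m³
ΔV = 7443 m³ = 7.443 × 10^6 L

ΔV ≈ 7.44 × 10^6 L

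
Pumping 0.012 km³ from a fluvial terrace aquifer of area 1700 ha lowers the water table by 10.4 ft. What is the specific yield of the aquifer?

A = 1700 ha = 1.7 × 10^7 m²
Δh = 10.4 ft = 3.17 m
ΔV = 0.012 km³ = 1.2 × 10^7 m³
Sy = ΔV / (A × Δh) = 1.2 × 10^7 m³ / (1.7 × 10^7 m² × 3.17 m) = 0.2227

Sy ≈ 0.22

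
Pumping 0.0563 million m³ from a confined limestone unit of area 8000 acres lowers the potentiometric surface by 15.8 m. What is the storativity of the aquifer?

A = 8000 acres = 3.237 × 10^7 m²
ΔV = 0.0563 million m³ = 56300 m³
S = ΔV / (A × Δh) = 56300 m³ / (3.237 × 10^7 m² × 15.8 m) = 1.101 × 10^-4

S ≈ 1.1 × 10^-4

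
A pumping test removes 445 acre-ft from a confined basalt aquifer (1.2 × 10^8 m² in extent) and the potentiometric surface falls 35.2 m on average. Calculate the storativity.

S ≈ 1.3 × 10^-4

ΔV = 445 acre-ft = 5.489 × 10^5 m³
S = ΔV / (A × Δh) = 5.489 × 10^5 m³ / (1.2 × 10^8 m² × 35.2 m) = 1.299 × 10^-4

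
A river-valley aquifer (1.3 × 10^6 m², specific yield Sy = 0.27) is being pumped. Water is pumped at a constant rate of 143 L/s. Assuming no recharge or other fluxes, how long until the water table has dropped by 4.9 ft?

t ≈ 42.4 days

Δh = 4.9 ft = 1.494 m
ΔV = Sy × A × Δh = 0.27 × 1.3 × 10^6 × 1.494 = 5.242 × 10^5 m³
Q = 143 L/s = 12360 m³/d
t = ΔV / Q = 5.242 × 10^5 m³ / 12360 m³/d = 42.43 d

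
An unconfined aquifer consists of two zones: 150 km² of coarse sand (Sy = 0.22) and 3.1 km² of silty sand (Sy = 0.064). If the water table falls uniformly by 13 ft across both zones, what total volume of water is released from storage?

A₁ = 150 km² = 1.5 × 10^8 m²; A₂ = 3.1 km² = 3.1 × 10^6 m²
Δh = 13 ft = 3.962 m
ΔV₁ = 0.22 × 1.5 × 10^8 × 3.962 = 1.308 × 10^8 m³
ΔV₂ = 0.064 × 3.1 × 10^6 × 3.962 = 7.861 × 10^5 m³
ΔV = ΔV₁ + ΔV₂ = 1.315 × 10^8 m³

ΔV ≈ 1.32 × 10^8 m³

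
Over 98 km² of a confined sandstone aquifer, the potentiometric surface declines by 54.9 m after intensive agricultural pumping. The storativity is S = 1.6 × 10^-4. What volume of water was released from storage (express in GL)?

A = 98 km² = 9.8 × 10^7 m²
ΔV = S × A × Δh = 1.6 × 10^-4 × 9.8 × 10^7 m² × 54.9 m = 8.608 × 10^5 m³
ΔV = 8.608 × 10^5 m³ = 0.8608 GL

ΔV ≈ 0.861 GL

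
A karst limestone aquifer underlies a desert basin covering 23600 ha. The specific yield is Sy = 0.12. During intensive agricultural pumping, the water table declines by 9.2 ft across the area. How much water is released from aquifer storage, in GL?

A = 23600 ha = 2.36 × 10^8 m²
Δh = 9.2 ft = 2.804 m
ΔV = Sy × A × Δh = 0.12 × 2.36 × 10^8 m² × 2.804 m = 7.941 × 10^7 m³
ΔV = 7.941 × 10^7 m³ = 79.41 GL

ΔV ≈ 79.4 GL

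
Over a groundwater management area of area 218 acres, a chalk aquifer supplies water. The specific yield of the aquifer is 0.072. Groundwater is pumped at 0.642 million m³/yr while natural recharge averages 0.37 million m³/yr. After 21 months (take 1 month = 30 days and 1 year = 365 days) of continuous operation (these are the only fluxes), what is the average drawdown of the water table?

A = 218 acres = 8.822 × 10^5 m²
Net abstraction = 0.642 − 0.37 = 0.272 million m³/yr
Q_net = 0.272 million m³/yr = 745.2 m³/d
t = 21 months = 630 d
ΔV = Q × t = 745.2 m³/d × 630 d = 4.695 × 10^5 m³
Δh = ΔV / (Sy × A) = 4.695 × 10^5 / (0.072 × 8.822 × 10^5) = 7.391 m

Δh ≈ 7.39 m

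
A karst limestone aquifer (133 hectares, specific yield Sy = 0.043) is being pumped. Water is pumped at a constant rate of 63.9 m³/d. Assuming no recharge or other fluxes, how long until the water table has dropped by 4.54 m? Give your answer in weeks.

A = 133 hectares = 1.33 × 10^6 m²
ΔV = Sy × A × Δh = 0.043 × 1.33 × 10^6 × 4.54 = 2.596 × 10^5 m³
t = ΔV / Q = 2.596 × 10^5 m³ / 63.9 m³/d = 4063 d
t = 4063 d ≈ 580.5 weeks

t ≈ 580 weeks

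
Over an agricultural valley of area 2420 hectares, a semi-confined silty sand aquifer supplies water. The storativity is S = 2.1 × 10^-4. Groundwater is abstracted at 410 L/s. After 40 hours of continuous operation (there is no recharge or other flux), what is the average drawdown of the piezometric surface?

Δh ≈ 11.6 m

A = 2420 hectares = 2.42 × 10^7 m²
Q = 410 L/s = 35420 m³/d
t = 40 hours = 1.667 d
ΔV = Q × t = 35420 m³/d × 1.667 d = 59040 m³
Δh = ΔV / (S × A) = 59040 / (2.1 × 10^-4 × 2.42 × 10^7) = 11.62 m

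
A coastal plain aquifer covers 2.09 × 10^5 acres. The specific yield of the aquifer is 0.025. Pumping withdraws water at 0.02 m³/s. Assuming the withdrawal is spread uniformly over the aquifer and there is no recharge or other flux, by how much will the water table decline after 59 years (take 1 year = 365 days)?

A = 2.09 × 10^5 acres = 8.458 × 10^8 m²
Q = 0.02 m³/s = 1728 m³/d
t = 59 years = 21540 d
ΔV = Q × t = 1728 m³/d × 21540 d = 3.721 × 10^7 m³
Δh = ΔV / (Sy × A) = 3.721 × 10^7 / (0.025 × 8.458 × 10^8) = 1.76 m

Δh ≈ 1.76 m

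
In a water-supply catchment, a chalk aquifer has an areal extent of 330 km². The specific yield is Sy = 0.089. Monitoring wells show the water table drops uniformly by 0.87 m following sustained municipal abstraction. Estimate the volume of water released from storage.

A = 330 km² = 3.3 × 10^8 m²
ΔV = Sy × A × Δh = 0.089 × 3.3 × 10^8 m² × 0.87 m = 2.555 × 10^7 m³

ΔV ≈ 2.56 × 10^7 m³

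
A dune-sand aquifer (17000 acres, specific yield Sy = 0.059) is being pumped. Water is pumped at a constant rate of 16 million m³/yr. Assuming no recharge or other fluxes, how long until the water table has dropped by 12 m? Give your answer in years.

A = 17000 acres = 6.88 × 10^7 m²
ΔV = Sy × A × Δh = 0.059 × 6.88 × 10^7 × 12 = 4.871 × 10^7 m³
Q = 16 million m³/yr = 43840 m³/d
t = ΔV / Q = 4.871 × 10^7 m³ / 43840 m³/d = 1111 d
t = 1111 d ≈ 3.044 years

t ≈ 3.04 years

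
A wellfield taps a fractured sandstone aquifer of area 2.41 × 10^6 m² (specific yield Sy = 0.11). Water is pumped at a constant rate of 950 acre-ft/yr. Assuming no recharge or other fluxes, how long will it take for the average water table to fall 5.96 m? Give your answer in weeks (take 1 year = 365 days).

ΔV = Sy × A × Δh = 0.11 × 2.41 × 10^6 × 5.96 = 1.58 × 10^6 m³
Q = 950 acre-ft/yr = 3210 m³/d
t = ΔV / Q = 1.58 × 10^6 m³ / 3210 m³/d = 492.1 d
t = 492.1 d ≈ 70.31 weeks

t ≈ 70.3 weeks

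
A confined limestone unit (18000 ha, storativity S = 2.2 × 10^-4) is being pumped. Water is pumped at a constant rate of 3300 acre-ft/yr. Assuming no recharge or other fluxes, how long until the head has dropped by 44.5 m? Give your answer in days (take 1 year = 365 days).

A = 18000 ha = 1.8 × 10^8 m²
ΔV = S × A × Δh = 2.2 × 10^-4 × 1.8 × 10^8 × 44.5 = 1.762 × 10^6 m³
Q = 3300 acre-ft/yr = 11150 m³/d
t = ΔV / Q = 1.762 × 10^6 m³ / 11150 m³/d = 158 d

t ≈ 158 days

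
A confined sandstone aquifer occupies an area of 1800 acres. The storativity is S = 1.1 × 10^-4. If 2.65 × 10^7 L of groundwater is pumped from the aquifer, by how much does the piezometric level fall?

A = 1800 acres = 7.284 × 10^6 m²
ΔV = 2.65 × 10^7 L = 26500 m³
Δh = ΔV / (S × A) = 26500 m³ / (1.1 × 10^-4 × 7.284 × 10^6 m²) = 33.07 m

Δh ≈ 33.1 m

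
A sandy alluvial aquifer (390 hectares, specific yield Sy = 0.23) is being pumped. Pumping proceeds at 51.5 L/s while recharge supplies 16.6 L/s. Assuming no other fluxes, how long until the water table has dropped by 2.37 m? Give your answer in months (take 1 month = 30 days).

A = 390 hectares = 3.9 × 10^6 m²
ΔV = Sy × A × Δh = 0.23 × 3.9 × 10^6 × 2.37 = 2.126 × 10^6 m³
Net withdrawal = 51.5 − 16.6 = 34.9 L/s = 3015 m³/d
t = ΔV / Q = 2.126 × 10^6 m³ / 3015 m³/d = 705 d
t = 705 d ≈ 23.5 months

t ≈ 23.5 months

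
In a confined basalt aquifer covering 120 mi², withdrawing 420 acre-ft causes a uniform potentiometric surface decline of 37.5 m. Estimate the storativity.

A = 120 mi² = 3.108 × 10^8 m²
ΔV = 420 acre-ft = 5.181 × 10^5 m³
S = ΔV / (A × Δh) = 5.181 × 10^5 m³ / (3.108 × 10^8 m² × 37.5 m) = 4.445 × 10^-5

S ≈ 4.4 × 10^-5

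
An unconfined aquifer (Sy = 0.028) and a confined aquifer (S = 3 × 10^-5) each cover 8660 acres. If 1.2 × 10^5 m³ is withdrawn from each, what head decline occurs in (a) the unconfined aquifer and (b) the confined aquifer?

A = 8660 acres = 3.505 × 10^7 m²
Unconfined: Δh_u = ΔV/(Sy·A) = 1.2 × 10^5/(0.028 × 3.505 × 10^7) = 0.1223 m
Confined: Δh_c = ΔV/(S·A) = 1.2 × 10^5/(3 × 10^-5 × 3.505 × 10^7) = 114.1 m

Δh_u ≈ 0.122 m; Δh_c ≈ 114 m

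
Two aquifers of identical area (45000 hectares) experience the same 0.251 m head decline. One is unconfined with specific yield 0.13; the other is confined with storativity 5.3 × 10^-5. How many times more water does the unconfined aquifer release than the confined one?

ΔV_u / ΔV_c ≈ 2450

A = 45000 hectares = 4.5 × 10^8 m²
Unconfined: ΔV_u = Sy × A × Δh = 0.13 × 4.5 × 10^8 × 0.251 = 1.468 × 10^7 m³
Confined: ΔV_c = S × A × Δh = 5.3 × 10^-5 × 4.5 × 10^8 × 0.251 = 5986 m³
Ratio = ΔV_u / ΔV_c = Sy / S = 0.13 / 5.3 × 10^-5 = 2453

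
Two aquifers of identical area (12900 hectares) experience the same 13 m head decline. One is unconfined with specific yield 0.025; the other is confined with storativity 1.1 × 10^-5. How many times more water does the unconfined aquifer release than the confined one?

ΔV_u / ΔV_c ≈ 2270

A = 12900 hectares = 1.29 × 10^8 m²
Unconfined: ΔV_u = Sy × A × Δh = 0.025 × 1.29 × 10^8 × 13 = 4.192 × 10^7 m³
Confined: ΔV_c = S × A × Δh = 1.1 × 10^-5 × 1.29 × 10^8 × 13 = 18450 m³
Ratio = ΔV_u / ΔV_c = Sy / S = 0.025 / 1.1 × 10^-5 = 2273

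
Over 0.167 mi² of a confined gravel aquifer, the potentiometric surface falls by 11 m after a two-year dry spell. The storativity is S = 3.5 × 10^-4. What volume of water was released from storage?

A = 0.167 mi² = 4.325 × 10^5 m²
ΔV = S × A × Δh = 3.5 × 10^-4 × 4.325 × 10^5 m² × 11 m = 1665 m³

ΔV ≈ 1670 m³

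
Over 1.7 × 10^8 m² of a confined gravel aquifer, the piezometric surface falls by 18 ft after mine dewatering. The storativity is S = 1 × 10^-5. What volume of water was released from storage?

ΔV ≈ 9330 m³

Δh = 18 ft = 5.486 m
ΔV = S × A × Δh = 1 × 10^-5 × 1.7 × 10^8 m² × 5.486 m = 9327 m³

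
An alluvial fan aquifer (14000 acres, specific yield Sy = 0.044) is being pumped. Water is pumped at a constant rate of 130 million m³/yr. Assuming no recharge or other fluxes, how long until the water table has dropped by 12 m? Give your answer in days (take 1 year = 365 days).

t ≈ 84 days

A = 14000 acres = 5.666 × 10^7 m²
ΔV = Sy × A × Δh = 0.044 × 5.666 × 10^7 × 12 = 2.991 × 10^7 m³
Q = 130 million m³/yr = 3.562 × 10^5 m³/d
t = ΔV / Q = 2.991 × 10^7 m³ / 3.562 × 10^5 m³/d = 83.99 d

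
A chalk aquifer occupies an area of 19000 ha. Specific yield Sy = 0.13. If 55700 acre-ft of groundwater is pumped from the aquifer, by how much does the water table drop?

Δh ≈ 2.78 m

A = 19000 ha = 1.9 × 10^8 m²
ΔV = 55700 acre-ft = 6.87 × 10^7 m³
Δh = ΔV / (Sy × A) = 6.87 × 10^7 m³ / (0.13 × 1.9 × 10^8 m²) = 2.782 m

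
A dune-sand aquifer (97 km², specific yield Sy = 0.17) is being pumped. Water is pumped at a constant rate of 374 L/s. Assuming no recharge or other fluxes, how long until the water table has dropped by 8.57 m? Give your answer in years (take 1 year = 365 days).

A = 97 km² = 9.7 × 10^7 m²
ΔV = Sy × A × Δh = 0.17 × 9.7 × 10^7 × 8.57 = 1.413 × 10^8 m³
Q = 374 L/s = 32310 m³/d
t = ΔV / Q = 1.413 × 10^8 m³ / 32310 m³/d = 4373 d
t = 4373 d ≈ 11.98 years

t ≈ 12 years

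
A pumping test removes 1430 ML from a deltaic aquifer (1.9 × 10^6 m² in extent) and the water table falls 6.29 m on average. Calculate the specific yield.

Sy ≈ 0.12

ΔV = 1430 ML = 1.43 × 10^6 m³
Sy = ΔV / (A × Δh) = 1.43 × 10^6 m³ / (1.9 × 10^6 m² × 6.29 m) = 0.1197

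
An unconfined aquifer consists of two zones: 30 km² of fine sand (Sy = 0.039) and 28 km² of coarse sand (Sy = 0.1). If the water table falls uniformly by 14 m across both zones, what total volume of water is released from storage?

ΔV ≈ 5.56 × 10^7 m³

A₁ = 30 km² = 3 × 10^7 m²; A₂ = 28 km² = 2.8 × 10^7 m²
ΔV₁ = 0.039 × 3 × 10^7 × 14 = 1.638 × 10^7 m³
ΔV₂ = 0.1 × 2.8 × 10^7 × 14 = 3.92 × 10^7 m³
ΔV = ΔV₁ + ΔV₂ = 5.558 × 10^7 m³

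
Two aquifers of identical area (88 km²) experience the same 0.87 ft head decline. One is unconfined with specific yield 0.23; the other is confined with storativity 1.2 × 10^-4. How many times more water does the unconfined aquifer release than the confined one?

ΔV_u / ΔV_c ≈ 1920

A = 88 km² = 8.8 × 10^7 m²
Δh = 0.87 ft = 0.2652 m
Unconfined: ΔV_u = Sy × A × Δh = 0.23 × 8.8 × 10^7 × 0.2652 = 5.367 × 10^6 m³
Confined: ΔV_c = S × A × Δh = 1.2 × 10^-4 × 8.8 × 10^7 × 0.2652 = 2800 m³
Ratio = ΔV_u / ΔV_c = Sy / S = 0.23 / 1.2 × 10^-4 = 1917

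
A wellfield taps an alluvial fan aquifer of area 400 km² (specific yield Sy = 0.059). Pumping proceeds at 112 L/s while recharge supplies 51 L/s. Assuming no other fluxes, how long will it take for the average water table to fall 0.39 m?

A = 400 km² = 4 × 10^8 m²
ΔV = Sy × A × Δh = 0.059 × 4 × 10^8 × 0.39 = 9.204 × 10^6 m³
Net withdrawal = 112 − 51 = 61 L/s = 5270 m³/d
t = ΔV / Q = 9.204 × 10^6 m³ / 5270 m³/d = 1746 d

t ≈ 1750 days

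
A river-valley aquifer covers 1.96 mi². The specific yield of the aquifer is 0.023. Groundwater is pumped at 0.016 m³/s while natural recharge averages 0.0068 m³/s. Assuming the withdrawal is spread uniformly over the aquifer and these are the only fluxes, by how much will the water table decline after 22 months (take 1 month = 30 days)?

A = 1.96 mi² = 5.076 × 10^6 m²
Net abstraction = 0.016 − 0.0068 = 0.0092 m³/s
Q_net = 0.0092 m³/s = 794.9 m³/d
t = 22 months = 660 d
ΔV = Q × t = 794.9 m³/d × 660 d = 5.246 × 10^5 m³
Δh = ΔV / (Sy × A) = 5.246 × 10^5 / (0.023 × 5.076 × 10^6) = 4.493 m

Δh ≈ 4.49 m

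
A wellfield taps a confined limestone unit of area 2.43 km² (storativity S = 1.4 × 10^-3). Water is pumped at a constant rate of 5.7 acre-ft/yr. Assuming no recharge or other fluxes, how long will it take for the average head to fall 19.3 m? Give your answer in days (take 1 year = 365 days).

A = 2.43 km² = 2.43 × 10^6 m²
ΔV = S × A × Δh = 0.0014 × 2.43 × 10^6 × 19.3 = 65660 m³
Q = 5.7 acre-ft/yr = 19.26 m³/d
t = ΔV / Q = 65660 m³ / 19.26 m³/d = 3409 d

t ≈ 3410 days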